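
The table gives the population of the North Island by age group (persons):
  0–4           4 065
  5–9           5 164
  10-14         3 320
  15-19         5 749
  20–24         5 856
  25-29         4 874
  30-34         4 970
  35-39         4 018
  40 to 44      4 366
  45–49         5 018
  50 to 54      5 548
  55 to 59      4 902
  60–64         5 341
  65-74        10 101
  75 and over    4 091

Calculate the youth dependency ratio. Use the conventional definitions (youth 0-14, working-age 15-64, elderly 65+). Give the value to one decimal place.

Youth dependency ratio: 24.8

0–14: 4 065 + 5 164 + 3 320 = 12 549
15–64: 5 749 + 5 856 + 4 874 + 4 970 + 4 018 + 4 366 + 5 018 + 5 548 + 4 902 + 5 341 = 50 642
65+: 10 101 + 4 091 = 14 192
Youth dependency ratio = 12 549 / 50 642 × 100 = 24.8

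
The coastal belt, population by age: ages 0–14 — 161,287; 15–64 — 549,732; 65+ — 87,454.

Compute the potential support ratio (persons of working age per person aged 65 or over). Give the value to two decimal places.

Potential support ratio: 6.29

Potential support ratio = 549,732 / 87,454 = 6.29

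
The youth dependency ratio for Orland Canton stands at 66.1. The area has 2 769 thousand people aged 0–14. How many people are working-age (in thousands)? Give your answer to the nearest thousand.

Working-age: 4 189

Youth dependency ratio = youth / working-age × 100
66.1 = 2 769 / W × 100
⇒ 4 189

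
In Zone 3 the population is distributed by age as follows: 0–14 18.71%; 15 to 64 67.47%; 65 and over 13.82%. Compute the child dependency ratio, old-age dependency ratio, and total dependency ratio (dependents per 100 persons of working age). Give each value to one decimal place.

Youth dependency ratio: 27.7
Old-age dependency ratio: 20.5
Total dependency ratio: 48.2

Youth dependency ratio = 18.71 / 67.47 × 100 = 27.7
Old-age dependency ratio = 13.82 / 67.47 × 100 = 20.5
Total dependency ratio = (18.71 + 13.82) / 67.47 × 100 = 32.53 / 67.47 × 100 = 48.2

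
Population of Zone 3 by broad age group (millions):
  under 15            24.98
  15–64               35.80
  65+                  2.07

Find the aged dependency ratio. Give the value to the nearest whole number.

Old-age dependency ratio = 2.07 / 35.80 × 100 = 6

Old-age dependency ratio: 6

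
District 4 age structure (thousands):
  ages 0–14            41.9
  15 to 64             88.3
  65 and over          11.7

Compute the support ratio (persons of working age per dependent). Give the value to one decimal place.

Support ratio: 1.6

Support ratio = 88.3 / (41.9 + 11.7) = 88.3 / 53.6 = 1.6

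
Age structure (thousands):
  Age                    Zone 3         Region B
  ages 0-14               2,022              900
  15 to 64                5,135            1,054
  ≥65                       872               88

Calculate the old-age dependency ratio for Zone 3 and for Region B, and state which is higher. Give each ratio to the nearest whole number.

Zone 3: 872 / 5,135 × 100 = 17
Region B: 88 / 1,054 × 100 = 8

Zone 3: 17
Region B: 8
Higher: Zone 3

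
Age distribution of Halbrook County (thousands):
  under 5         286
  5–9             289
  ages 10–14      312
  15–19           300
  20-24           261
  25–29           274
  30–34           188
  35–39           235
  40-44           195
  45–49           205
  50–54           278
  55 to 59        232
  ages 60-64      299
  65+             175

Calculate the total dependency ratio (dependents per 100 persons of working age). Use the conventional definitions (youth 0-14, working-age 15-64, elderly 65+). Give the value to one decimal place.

0–14: 286 + 289 + 312 = 887
15–64: 300 + 261 + 274 + 188 + 235 + 195 + 205 + 278 + 232 + 299 = 2,467
65+: 175
Total dependency ratio = (887 + 175) / 2,467 × 100 = 1,062 / 2,467 × 100 = 43.0

Total dependency ratio: 43.0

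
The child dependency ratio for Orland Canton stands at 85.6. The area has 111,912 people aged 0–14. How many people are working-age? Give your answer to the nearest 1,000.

Youth dependency ratio = youth / working-age × 100
85.6 = 111,912 / W × 100
⇒ 131,000

Working-age: 131,000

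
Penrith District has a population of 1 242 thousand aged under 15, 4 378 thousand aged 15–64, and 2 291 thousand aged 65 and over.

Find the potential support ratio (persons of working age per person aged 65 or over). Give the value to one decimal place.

Potential support ratio = 4 378 / 2 291 = 1.9

Potential support ratio: 1.9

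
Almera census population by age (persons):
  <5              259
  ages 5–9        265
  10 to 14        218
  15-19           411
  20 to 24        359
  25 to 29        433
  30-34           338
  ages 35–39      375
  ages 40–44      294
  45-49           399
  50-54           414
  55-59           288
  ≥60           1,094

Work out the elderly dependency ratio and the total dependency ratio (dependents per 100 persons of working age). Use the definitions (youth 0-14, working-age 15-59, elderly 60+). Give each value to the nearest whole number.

Old-age dependency ratio: 33
Total dependency ratio: 55

0–14: 259 + 265 + 218 = 742
15–59: 411 + 359 + 433 + 338 + 375 + 294 + 399 + 414 + 288 = 3,311
60+: 1,094
Old-age dependency ratio = 1,094 / 3,311 × 100 = 33
Total dependency ratio = (742 + 1,094) / 3,311 × 100 = 1,836 / 3,311 × 100 = 55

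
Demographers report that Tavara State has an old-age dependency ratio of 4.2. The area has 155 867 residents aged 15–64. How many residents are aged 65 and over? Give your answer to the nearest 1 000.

Old-age dependency ratio = elderly / working-age × 100
4.2 = E / 155 867 × 100
⇒ 7 000

Aged 65 and over: 7 000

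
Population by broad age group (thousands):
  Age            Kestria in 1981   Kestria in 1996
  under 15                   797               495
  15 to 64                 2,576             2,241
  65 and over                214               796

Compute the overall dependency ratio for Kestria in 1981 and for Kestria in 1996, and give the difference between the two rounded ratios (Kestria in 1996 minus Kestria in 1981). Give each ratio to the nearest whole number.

Kestria in 1981: (797 + 214) / 2,576 × 100 = 1,011 / 2,576 × 100 = 39
Kestria in 1996: (495 + 796) / 2,241 × 100 = 1,291 / 2,241 × 100 = 58

Kestria in 1981: 39
Kestria in 1996: 58
Difference: +19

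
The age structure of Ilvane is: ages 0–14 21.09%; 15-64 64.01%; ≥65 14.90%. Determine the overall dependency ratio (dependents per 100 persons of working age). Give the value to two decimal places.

Total dependency ratio: 56.23

Total dependency ratio = (21.09 + 14.90) / 64.01 × 100 = 35.99 / 64.01 × 100 = 56.23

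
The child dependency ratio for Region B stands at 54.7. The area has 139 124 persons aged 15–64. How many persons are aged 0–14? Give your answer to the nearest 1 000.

Youth dependency ratio = youth / working-age × 100
54.7 = Y / 139 124 × 100
⇒ 76 000

Aged 0–14: 76 000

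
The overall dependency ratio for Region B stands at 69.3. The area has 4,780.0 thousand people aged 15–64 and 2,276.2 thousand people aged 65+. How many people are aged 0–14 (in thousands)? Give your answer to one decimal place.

Total dependency ratio = (youth + elderly) / working-age × 100
69.3 = (Y + 2,276.2) / 4,780.0 × 100
⇒ 1,036.3

Aged 0–14: 1,036.3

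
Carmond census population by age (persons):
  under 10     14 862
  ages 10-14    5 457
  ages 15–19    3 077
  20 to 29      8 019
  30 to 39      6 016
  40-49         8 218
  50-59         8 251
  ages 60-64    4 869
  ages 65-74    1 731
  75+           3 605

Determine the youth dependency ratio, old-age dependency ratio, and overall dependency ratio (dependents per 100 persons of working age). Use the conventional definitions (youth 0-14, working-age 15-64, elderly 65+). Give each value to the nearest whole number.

Youth dependency ratio: 53
Old-age dependency ratio: 14
Total dependency ratio: 67

0–14: 14 862 + 5 457 = 20 319
15–64: 3 077 + 8 019 + 6 016 + 8 218 + 8 251 + 4 869 = 38 450
65+: 1 731 + 3 605 = 5 336
Youth dependency ratio = 20 319 / 38 450 × 100 = 53
Old-age dependency ratio = 5 336 / 38 450 × 100 = 14
Total dependency ratio = (20 319 + 5 336) / 38 450 × 100 = 25 655 / 38 450 × 100 = 67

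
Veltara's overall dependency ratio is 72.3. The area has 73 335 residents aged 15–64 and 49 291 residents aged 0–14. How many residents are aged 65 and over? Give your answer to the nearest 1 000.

Aged 65 and over: 4 000

Total dependency ratio = (youth + elderly) / working-age × 100
72.3 = (49 291 + E) / 73 335 × 100
⇒ 4 000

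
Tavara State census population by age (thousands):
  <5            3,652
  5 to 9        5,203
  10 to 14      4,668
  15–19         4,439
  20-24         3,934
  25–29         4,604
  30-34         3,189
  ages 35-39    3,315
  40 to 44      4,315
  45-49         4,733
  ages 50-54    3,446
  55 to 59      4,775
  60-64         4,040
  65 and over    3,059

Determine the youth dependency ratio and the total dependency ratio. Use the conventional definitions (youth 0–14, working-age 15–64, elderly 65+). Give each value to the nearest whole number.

0–14: 3,652 + 5,203 + 4,668 = 13,523
15–64: 4,439 + 3,934 + 4,604 + 3,189 + 3,315 + 4,315 + 4,733 + 3,446 + 4,775 + 4,040 = 40,790
65+: 3,059
Youth dependency ratio = 13,523 / 40,790 × 100 = 33
Total dependency ratio = (13,523 + 3,059) / 40,790 × 100 = 16,582 / 40,790 × 100 = 41

Youth dependency ratio: 33
Total dependency ratio: 41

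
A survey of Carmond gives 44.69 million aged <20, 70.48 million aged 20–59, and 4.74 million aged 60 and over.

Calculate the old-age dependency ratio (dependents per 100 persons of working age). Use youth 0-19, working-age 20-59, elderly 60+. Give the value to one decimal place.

Old-age dependency ratio = 4.74 / 70.48 × 100 = 6.7

Old-age dependency ratio: 6.7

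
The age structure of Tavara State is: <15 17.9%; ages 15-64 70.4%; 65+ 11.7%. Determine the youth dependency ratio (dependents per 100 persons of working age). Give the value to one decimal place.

Youth dependency ratio = 17.9 / 70.4 × 100 = 25.4

Youth dependency ratio: 25.4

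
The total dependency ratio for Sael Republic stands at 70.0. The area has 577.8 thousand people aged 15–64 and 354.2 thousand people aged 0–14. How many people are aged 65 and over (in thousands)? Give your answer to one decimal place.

Total dependency ratio = (youth + elderly) / working-age × 100
70.0 = (354.2 + E) / 577.8 × 100
⇒ 50.3

Aged 65 and over: 50.3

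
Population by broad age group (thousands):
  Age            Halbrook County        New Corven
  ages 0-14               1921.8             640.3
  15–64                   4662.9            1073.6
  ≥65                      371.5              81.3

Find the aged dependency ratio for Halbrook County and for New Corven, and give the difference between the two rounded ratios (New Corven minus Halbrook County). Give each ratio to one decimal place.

Halbrook County: 371.5 / 4662.9 × 100 = 8.0
New Corven: 81.3 / 1073.6 × 100 = 7.6

Halbrook County: 8.0
New Corven: 7.6
Difference: -0.4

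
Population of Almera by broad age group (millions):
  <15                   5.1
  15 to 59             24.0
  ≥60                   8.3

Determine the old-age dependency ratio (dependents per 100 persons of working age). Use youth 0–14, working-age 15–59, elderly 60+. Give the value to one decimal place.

Old-age dependency ratio: 34.6

Old-age dependency ratio = 8.3 / 24.0 × 100 = 34.6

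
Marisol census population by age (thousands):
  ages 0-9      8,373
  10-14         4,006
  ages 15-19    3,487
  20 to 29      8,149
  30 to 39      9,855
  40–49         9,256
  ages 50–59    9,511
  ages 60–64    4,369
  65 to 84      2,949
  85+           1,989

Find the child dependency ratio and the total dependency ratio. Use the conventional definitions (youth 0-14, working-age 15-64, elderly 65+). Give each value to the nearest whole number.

Youth dependency ratio: 28
Total dependency ratio: 39

0–14: 8,373 + 4,006 = 12,379
15–64: 3,487 + 8,149 + 9,855 + 9,256 + 9,511 + 4,369 = 44,627
65+: 2,949 + 1,989 = 4,938
Youth dependency ratio = 12,379 / 44,627 × 100 = 28
Total dependency ratio = (12,379 + 4,938) / 44,627 × 100 = 17,317 / 44,627 × 100 = 39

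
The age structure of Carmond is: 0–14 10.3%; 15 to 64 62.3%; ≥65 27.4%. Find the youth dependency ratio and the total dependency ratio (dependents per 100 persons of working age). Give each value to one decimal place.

Youth dependency ratio: 16.5
Total dependency ratio: 60.5

Youth dependency ratio = 10.3 / 62.3 × 100 = 16.5
Total dependency ratio = (10.3 + 27.4) / 62.3 × 100 = 37.7 / 62.3 × 100 = 60.5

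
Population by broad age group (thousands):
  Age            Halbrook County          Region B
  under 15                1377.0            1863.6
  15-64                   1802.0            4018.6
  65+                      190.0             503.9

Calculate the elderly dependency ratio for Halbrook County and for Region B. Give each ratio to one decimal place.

Halbrook County: 190.0 / 1802.0 × 100 = 10.5
Region B: 503.9 / 4018.6 × 100 = 12.5

Halbrook County: 10.5
Region B: 12.5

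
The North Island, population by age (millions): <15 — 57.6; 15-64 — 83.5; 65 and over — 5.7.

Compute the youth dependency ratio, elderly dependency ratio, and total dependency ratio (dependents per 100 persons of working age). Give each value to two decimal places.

Youth dependency ratio = 57.6 / 83.5 × 100 = 68.98
Old-age dependency ratio = 5.7 / 83.5 × 100 = 6.83
Total dependency ratio = (57.6 + 5.7) / 83.5 × 100 = 63.3 / 83.5 × 100 = 75.81

Youth dependency ratio: 68.98
Old-age dependency ratio: 6.83
Total dependency ratio: 75.81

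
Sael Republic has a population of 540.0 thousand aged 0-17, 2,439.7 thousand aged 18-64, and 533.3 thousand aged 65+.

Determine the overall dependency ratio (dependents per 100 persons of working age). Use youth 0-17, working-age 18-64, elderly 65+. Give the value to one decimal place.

Total dependency ratio: 44.0

Total dependency ratio = (540.0 + 533.3) / 2,439.7 × 100 = 1,073.3 / 2,439.7 × 100 = 44.0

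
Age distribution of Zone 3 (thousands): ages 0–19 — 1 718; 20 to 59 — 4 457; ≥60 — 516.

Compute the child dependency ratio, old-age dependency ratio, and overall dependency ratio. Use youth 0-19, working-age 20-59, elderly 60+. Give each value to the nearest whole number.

Youth dependency ratio: 39
Old-age dependency ratio: 12
Total dependency ratio: 50

Youth dependency ratio = 1 718 / 4 457 × 100 = 39
Old-age dependency ratio = 516 / 4 457 × 100 = 12
Total dependency ratio = (1 718 + 516) / 4 457 × 100 = 2 234 / 4 457 × 100 = 50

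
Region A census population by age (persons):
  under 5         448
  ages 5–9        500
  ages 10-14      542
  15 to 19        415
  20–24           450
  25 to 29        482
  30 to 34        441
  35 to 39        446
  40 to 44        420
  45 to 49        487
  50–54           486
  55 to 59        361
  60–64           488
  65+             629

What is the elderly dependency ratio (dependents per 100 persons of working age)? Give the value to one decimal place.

0–14: 448 + 500 + 542 = 1,490
15–64: 415 + 450 + 482 + 441 + 446 + 420 + 487 + 486 + 361 + 488 = 4,476
65+: 629
Old-age dependency ratio = 629 / 4,476 × 100 = 14.1

Old-age dependency ratio: 14.1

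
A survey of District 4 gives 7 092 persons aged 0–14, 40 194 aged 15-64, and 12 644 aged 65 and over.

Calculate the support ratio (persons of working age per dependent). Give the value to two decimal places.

Support ratio: 2.04

Support ratio = 40 194 / (7 092 + 12 644) = 40 194 / 19 736 = 2.04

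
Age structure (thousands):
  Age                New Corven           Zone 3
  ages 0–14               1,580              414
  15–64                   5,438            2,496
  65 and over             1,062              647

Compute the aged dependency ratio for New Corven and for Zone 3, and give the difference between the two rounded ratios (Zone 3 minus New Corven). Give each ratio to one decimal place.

New Corven: 1,062 / 5,438 × 100 = 19.5
Zone 3: 647 / 2,496 × 100 = 25.9

New Corven: 19.5
Zone 3: 25.9
Difference: +6.4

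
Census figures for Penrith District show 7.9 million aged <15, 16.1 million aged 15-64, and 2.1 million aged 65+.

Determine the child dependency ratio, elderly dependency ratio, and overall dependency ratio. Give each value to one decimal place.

Youth dependency ratio = 7.9 / 16.1 × 100 = 49.1
Old-age dependency ratio = 2.1 / 16.1 × 100 = 13.0
Total dependency ratio = (7.9 + 2.1) / 16.1 × 100 = 10.0 / 16.1 × 100 = 62.1

Youth dependency ratio: 49.1
Old-age dependency ratio: 13.0
Total dependency ratio: 62.1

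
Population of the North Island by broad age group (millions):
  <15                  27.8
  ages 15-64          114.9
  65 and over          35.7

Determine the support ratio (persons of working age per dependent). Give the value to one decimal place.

Support ratio = 114.9 / (27.8 + 35.7) = 114.9 / 63.5 = 1.8

Support ratio: 1.8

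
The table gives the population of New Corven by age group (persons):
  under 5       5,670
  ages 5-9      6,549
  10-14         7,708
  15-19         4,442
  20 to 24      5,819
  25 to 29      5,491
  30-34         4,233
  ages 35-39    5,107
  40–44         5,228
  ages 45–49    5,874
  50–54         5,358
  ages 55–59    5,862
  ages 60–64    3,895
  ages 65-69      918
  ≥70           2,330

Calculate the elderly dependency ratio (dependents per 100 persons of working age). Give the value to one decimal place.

Old-age dependency ratio: 6.3

0–14: 5,670 + 6,549 + 7,708 = 19,927
15–64: 4,442 + 5,819 + 5,491 + 4,233 + 5,107 + 5,228 + 5,874 + 5,358 + 5,862 + 3,895 = 51,309
65+: 918 + 2,330 = 3,248
Old-age dependency ratio = 3,248 / 51,309 × 100 = 6.3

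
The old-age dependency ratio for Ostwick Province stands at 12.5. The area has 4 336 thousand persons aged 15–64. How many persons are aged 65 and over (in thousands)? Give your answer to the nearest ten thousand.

Aged 65 and over: 540

Old-age dependency ratio = elderly / working-age × 100
12.5 = E / 4 336 × 100
⇒ 540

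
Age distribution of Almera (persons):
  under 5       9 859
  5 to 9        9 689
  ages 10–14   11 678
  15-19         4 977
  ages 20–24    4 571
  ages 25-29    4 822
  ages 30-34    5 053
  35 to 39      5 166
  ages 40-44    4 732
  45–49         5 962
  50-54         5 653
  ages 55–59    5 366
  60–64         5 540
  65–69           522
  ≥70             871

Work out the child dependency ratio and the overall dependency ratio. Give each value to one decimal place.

0–14: 9 859 + 9 689 + 11 678 = 31 226
15–64: 4 977 + 4 571 + 4 822 + 5 053 + 5 166 + 4 732 + 5 962 + 5 653 + 5 366 + 5 540 = 51 842
65+: 522 + 871 = 1 393
Youth dependency ratio = 31 226 / 51 842 × 100 = 60.2
Total dependency ratio = (31 226 + 1 393) / 51 842 × 100 = 32 619 / 51 842 × 100 = 62.9

Youth dependency ratio: 60.2
Total dependency ratio: 62.9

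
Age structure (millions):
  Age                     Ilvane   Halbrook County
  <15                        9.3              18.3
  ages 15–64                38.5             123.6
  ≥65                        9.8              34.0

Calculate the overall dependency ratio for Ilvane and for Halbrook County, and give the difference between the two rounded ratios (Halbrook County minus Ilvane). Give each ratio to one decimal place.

Ilvane: 49.6
Halbrook County: 42.3
Difference: -7.3

Ilvane: (9.3 + 9.8) / 38.5 × 100 = 19.1 / 38.5 × 100 = 49.6
Halbrook County: (18.3 + 34.0) / 123.6 × 100 = 52.3 / 123.6 × 100 = 42.3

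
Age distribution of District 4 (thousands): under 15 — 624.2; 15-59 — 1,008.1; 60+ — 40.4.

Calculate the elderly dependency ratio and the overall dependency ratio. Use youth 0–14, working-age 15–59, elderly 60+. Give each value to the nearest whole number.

Old-age dependency ratio = 40.4 / 1,008.1 × 100 = 4
Total dependency ratio = (624.2 + 40.4) / 1,008.1 × 100 = 664.6 / 1,008.1 × 100 = 66

Old-age dependency ratio: 4
Total dependency ratio: 66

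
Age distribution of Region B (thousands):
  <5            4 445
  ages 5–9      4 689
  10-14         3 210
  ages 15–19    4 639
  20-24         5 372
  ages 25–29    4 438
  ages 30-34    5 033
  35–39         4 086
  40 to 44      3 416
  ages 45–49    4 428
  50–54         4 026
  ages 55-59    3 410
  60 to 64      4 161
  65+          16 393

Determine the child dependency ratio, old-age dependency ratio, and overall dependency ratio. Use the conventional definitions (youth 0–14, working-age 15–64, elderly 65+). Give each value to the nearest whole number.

Youth dependency ratio: 29
Old-age dependency ratio: 38
Total dependency ratio: 67

0–14: 4 445 + 4 689 + 3 210 = 12 344
15–64: 4 639 + 5 372 + 4 438 + 5 033 + 4 086 + 3 416 + 4 428 + 4 026 + 3 410 + 4 161 = 43 009
65+: 16 393
Youth dependency ratio = 12 344 / 43 009 × 100 = 29
Old-age dependency ratio = 16 393 / 43 009 × 100 = 38
Total dependency ratio = (12 344 + 16 393) / 43 009 × 100 = 28 737 / 43 009 × 100 = 67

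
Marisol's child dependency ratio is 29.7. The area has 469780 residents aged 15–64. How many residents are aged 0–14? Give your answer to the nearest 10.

Aged 0–14: 139520

Youth dependency ratio = youth / working-age × 100
29.7 = Y / 469780 × 100
⇒ 139520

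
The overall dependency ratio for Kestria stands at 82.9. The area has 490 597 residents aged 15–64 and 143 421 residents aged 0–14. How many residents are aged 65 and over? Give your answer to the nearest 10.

Aged 65 and over: 263 280

Total dependency ratio = (youth + elderly) / working-age × 100
82.9 = (143 421 + E) / 490 597 × 100
⇒ 263 280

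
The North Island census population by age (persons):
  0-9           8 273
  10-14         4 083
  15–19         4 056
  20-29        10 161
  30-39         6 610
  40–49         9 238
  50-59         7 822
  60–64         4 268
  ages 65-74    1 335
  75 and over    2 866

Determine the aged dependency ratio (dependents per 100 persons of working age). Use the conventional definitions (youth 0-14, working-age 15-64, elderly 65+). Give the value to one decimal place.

0–14: 8 273 + 4 083 = 12 356
15–64: 4 056 + 10 161 + 6 610 + 9 238 + 7 822 + 4 268 = 42 155
65+: 1 335 + 2 866 = 4 201
Old-age dependency ratio = 4 201 / 42 155 × 100 = 10.0

Old-age dependency ratio: 10.0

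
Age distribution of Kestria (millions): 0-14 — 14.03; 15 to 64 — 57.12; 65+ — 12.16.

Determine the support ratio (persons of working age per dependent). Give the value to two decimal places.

Support ratio: 2.18

Support ratio = 57.12 / (14.03 + 12.16) = 57.12 / 26.19 = 2.18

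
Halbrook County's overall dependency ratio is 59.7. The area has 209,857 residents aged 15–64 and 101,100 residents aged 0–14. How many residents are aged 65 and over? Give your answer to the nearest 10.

Aged 65 and over: 24,180

Total dependency ratio = (youth + elderly) / working-age × 100
59.7 = (101,100 + E) / 209,857 × 100
⇒ 24,180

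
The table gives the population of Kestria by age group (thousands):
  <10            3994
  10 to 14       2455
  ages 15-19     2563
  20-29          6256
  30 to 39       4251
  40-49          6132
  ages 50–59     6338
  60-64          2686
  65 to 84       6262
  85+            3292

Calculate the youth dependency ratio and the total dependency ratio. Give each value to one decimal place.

Youth dependency ratio: 22.8
Total dependency ratio: 56.7

0–14: 3994 + 2455 = 6449
15–64: 2563 + 6256 + 4251 + 6132 + 6338 + 2686 = 28226
65+: 6262 + 3292 = 9554
Youth dependency ratio = 6449 / 28226 × 100 = 22.8
Total dependency ratio = (6449 + 9554) / 28226 × 100 = 16003 / 28226 × 100 = 56.7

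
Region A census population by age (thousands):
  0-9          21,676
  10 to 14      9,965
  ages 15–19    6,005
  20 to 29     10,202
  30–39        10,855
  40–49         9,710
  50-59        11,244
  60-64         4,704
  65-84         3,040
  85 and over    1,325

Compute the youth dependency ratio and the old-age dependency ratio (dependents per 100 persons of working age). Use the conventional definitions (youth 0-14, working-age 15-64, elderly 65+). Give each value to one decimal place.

Youth dependency ratio: 60.0
Old-age dependency ratio: 8.3

0–14: 21,676 + 9,965 = 31,641
15–64: 6,005 + 10,202 + 10,855 + 9,710 + 11,244 + 4,704 = 52,720
65+: 3,040 + 1,325 = 4,365
Youth dependency ratio = 31,641 / 52,720 × 100 = 60.0
Old-age dependency ratio = 4,365 / 52,720 × 100 = 8.3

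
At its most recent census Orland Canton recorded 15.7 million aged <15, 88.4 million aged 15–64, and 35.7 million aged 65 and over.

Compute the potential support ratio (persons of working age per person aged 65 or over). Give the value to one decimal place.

Potential support ratio = 88.4 / 35.7 = 2.5

Potential support ratio: 2.5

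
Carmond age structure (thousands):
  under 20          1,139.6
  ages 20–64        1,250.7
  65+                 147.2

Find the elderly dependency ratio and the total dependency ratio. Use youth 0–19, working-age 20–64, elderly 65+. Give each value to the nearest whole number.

Old-age dependency ratio: 12
Total dependency ratio: 103

Old-age dependency ratio = 147.2 / 1,250.7 × 100 = 12
Total dependency ratio = (1,139.6 + 147.2) / 1,250.7 × 100 = 1,286.8 / 1,250.7 × 100 = 103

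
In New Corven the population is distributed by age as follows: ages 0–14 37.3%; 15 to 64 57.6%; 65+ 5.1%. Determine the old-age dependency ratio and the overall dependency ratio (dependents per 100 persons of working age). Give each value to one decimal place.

Old-age dependency ratio: 8.9
Total dependency ratio: 73.6

Old-age dependency ratio = 5.1 / 57.6 × 100 = 8.9
Total dependency ratio = (37.3 + 5.1) / 57.6 × 100 = 42.4 / 57.6 × 100 = 73.6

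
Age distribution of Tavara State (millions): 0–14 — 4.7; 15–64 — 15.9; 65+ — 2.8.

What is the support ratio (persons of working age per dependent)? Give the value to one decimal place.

Support ratio: 2.1

Support ratio = 15.9 / (4.7 + 2.8) = 15.9 / 7.5 = 2.1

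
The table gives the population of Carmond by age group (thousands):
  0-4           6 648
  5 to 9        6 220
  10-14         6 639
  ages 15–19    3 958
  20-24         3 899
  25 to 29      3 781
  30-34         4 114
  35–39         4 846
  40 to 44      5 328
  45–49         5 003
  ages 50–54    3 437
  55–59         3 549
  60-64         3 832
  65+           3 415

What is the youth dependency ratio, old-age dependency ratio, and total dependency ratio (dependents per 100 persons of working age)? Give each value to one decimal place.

0–14: 6 648 + 6 220 + 6 639 = 19 507
15–64: 3 958 + 3 899 + 3 781 + 4 114 + 4 846 + 5 328 + 5 003 + 3 437 + 3 549 + 3 832 = 41 747
65+: 3 415
Youth dependency ratio = 19 507 / 41 747 × 100 = 46.7
Old-age dependency ratio = 3 415 / 41 747 × 100 = 8.2
Total dependency ratio = (19 507 + 3 415) / 41 747 × 100 = 22 922 / 41 747 × 100 = 54.9

Youth dependency ratio: 46.7
Old-age dependency ratio: 8.2
Total dependency ratio: 54.9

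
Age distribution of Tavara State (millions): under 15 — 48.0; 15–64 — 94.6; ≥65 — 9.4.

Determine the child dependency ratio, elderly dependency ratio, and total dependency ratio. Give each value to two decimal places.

Youth dependency ratio = 48.0 / 94.6 × 100 = 50.74
Old-age dependency ratio = 9.4 / 94.6 × 100 = 9.94
Total dependency ratio = (48.0 + 9.4) / 94.6 × 100 = 57.4 / 94.6 × 100 = 60.68

Youth dependency ratio: 50.74
Old-age dependency ratio: 9.94
Total dependency ratio: 60.68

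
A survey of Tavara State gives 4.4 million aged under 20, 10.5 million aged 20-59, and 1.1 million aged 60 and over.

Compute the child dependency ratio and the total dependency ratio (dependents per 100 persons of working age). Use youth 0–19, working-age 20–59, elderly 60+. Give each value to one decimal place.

Youth dependency ratio: 41.9
Total dependency ratio: 52.4

Youth dependency ratio = 4.4 / 10.5 × 100 = 41.9
Total dependency ratio = (4.4 + 1.1) / 10.5 × 100 = 5.5 / 10.5 × 100 = 52.4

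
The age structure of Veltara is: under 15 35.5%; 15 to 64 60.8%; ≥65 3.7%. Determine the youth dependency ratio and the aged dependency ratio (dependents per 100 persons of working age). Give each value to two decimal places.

Youth dependency ratio = 35.5 / 60.8 × 100 = 58.39
Old-age dependency ratio = 3.7 / 60.8 × 100 = 6.09

Youth dependency ratio: 58.39
Old-age dependency ratio: 6.09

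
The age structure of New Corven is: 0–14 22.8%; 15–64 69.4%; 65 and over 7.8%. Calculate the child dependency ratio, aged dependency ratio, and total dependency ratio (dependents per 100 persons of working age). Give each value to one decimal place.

Youth dependency ratio = 22.8 / 69.4 × 100 = 32.9
Old-age dependency ratio = 7.8 / 69.4 × 100 = 11.2
Total dependency ratio = (22.8 + 7.8) / 69.4 × 100 = 30.6 / 69.4 × 100 = 44.1

Youth dependency ratio: 32.9
Old-age dependency ratio: 11.2
Total dependency ratio: 44.1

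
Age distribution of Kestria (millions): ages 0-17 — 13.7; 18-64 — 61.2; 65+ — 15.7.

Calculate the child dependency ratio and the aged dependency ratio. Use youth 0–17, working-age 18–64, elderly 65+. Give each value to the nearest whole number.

Youth dependency ratio = 13.7 / 61.2 × 100 = 22
Old-age dependency ratio = 15.7 / 61.2 × 100 = 26

Youth dependency ratio: 22
Old-age dependency ratio: 26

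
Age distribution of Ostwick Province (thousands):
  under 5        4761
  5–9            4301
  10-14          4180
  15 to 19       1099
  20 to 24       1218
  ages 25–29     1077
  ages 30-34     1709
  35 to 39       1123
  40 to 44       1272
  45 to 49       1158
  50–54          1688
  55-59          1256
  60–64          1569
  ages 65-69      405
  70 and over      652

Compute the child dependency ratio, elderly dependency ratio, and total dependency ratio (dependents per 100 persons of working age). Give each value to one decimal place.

Youth dependency ratio: 100.6
Old-age dependency ratio: 8.0
Total dependency ratio: 108.6

0–14: 4761 + 4301 + 4180 = 13242
15–64: 1099 + 1218 + 1077 + 1709 + 1123 + 1272 + 1158 + 1688 + 1256 + 1569 = 13169
65+: 405 + 652 = 1057
Youth dependency ratio = 13242 / 13169 × 100 = 100.6
Old-age dependency ratio = 1057 / 13169 × 100 = 8.0
Total dependency ratio = (13242 + 1057) / 13169 × 100 = 14299 / 13169 × 100 = 108.6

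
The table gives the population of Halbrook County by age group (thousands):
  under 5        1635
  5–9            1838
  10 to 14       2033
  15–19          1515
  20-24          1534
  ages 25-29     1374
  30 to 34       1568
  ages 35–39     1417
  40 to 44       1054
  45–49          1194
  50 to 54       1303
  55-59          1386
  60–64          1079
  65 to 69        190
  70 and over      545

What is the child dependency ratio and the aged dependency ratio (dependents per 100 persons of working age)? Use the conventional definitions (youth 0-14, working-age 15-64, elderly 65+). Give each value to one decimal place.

Youth dependency ratio: 41.0
Old-age dependency ratio: 5.5

0–14: 1635 + 1838 + 2033 = 5506
15–64: 1515 + 1534 + 1374 + 1568 + 1417 + 1054 + 1194 + 1303 + 1386 + 1079 = 13424
65+: 190 + 545 = 735
Youth dependency ratio = 5506 / 13424 × 100 = 41.0
Old-age dependency ratio = 735 / 13424 × 100 = 5.5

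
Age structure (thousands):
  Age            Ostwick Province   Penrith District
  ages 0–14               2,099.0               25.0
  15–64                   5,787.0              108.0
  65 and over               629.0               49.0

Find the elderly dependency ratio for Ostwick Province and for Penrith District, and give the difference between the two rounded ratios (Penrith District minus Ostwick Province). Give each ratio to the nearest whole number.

Ostwick Province: 629.0 / 5,787.0 × 100 = 11
Penrith District: 49.0 / 108.0 × 100 = 45

Ostwick Province: 11
Penrith District: 45
Difference: +34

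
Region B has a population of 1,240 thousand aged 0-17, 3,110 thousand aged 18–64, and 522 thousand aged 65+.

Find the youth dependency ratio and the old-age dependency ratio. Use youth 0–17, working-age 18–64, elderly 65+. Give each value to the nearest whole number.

Youth dependency ratio: 40
Old-age dependency ratio: 17

Youth dependency ratio = 1,240 / 3,110 × 100 = 40
Old-age dependency ratio = 522 / 3,110 × 100 = 17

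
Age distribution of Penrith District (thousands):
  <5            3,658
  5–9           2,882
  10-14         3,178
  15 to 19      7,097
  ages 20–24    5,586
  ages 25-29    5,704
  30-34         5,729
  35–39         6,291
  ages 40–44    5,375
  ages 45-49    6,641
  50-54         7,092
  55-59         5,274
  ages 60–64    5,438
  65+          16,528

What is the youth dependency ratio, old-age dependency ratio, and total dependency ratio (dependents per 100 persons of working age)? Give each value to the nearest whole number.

Youth dependency ratio: 16
Old-age dependency ratio: 27
Total dependency ratio: 44

0–14: 3,658 + 2,882 + 3,178 = 9,718
15–64: 7,097 + 5,586 + 5,704 + 5,729 + 6,291 + 5,375 + 6,641 + 7,092 + 5,274 + 5,438 = 60,227
65+: 16,528
Youth dependency ratio = 9,718 / 60,227 × 100 = 16
Old-age dependency ratio = 16,528 / 60,227 × 100 = 27
Total dependency ratio = (9,718 + 16,528) / 60,227 × 100 = 26,246 / 60,227 × 100 = 44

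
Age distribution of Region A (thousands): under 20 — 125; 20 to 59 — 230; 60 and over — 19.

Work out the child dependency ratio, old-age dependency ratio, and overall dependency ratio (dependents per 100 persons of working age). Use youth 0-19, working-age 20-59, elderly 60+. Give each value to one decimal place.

Youth dependency ratio = 125 / 230 × 100 = 54.3
Old-age dependency ratio = 19 / 230 × 100 = 8.3
Total dependency ratio = (125 + 19) / 230 × 100 = 144 / 230 × 100 = 62.6

Youth dependency ratio: 54.3
Old-age dependency ratio: 8.3
Total dependency ratio: 62.6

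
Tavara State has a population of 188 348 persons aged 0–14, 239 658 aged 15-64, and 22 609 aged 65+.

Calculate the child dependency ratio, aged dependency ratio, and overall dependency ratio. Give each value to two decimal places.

Youth dependency ratio = 188 348 / 239 658 × 100 = 78.59
Old-age dependency ratio = 22 609 / 239 658 × 100 = 9.43
Total dependency ratio = (188 348 + 22 609) / 239 658 × 100 = 210 957 / 239 658 × 100 = 88.02

Youth dependency ratio: 78.59
Old-age dependency ratio: 9.43
Total dependency ratio: 88.02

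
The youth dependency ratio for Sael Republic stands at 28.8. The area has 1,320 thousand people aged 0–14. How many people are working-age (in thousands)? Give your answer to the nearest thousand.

Youth dependency ratio = youth / working-age × 100
28.8 = 1,320 / W × 100
⇒ 4,583

Working-age: 4,583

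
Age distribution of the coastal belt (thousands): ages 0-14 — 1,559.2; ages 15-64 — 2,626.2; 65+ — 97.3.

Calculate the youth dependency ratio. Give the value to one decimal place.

Youth dependency ratio: 59.4

Youth dependency ratio = 1,559.2 / 2,626.2 × 100 = 59.4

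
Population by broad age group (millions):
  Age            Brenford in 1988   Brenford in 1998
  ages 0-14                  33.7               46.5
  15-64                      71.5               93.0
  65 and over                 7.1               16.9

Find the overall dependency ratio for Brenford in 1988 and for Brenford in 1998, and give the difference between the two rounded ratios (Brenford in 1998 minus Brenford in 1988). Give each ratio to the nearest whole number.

Brenford in 1988: 57
Brenford in 1998: 68
Difference: +11

Brenford in 1988: (33.7 + 7.1) / 71.5 × 100 = 40.8 / 71.5 × 100 = 57
Brenford in 1998: (46.5 + 16.9) / 93.0 × 100 = 63.4 / 93.0 × 100 = 68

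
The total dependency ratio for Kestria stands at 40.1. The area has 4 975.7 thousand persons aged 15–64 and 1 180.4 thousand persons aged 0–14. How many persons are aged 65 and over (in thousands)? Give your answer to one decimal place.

Total dependency ratio = (youth + elderly) / working-age × 100
40.1 = (1 180.4 + E) / 4 975.7 × 100
⇒ 814.9

Aged 65 and over: 814.9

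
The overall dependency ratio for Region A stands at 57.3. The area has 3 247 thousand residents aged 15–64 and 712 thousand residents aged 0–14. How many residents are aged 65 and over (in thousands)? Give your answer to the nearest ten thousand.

Total dependency ratio = (youth + elderly) / working-age × 100
57.3 = (712 + E) / 3 247 × 100
⇒ 1 150

Aged 65 and over: 1 150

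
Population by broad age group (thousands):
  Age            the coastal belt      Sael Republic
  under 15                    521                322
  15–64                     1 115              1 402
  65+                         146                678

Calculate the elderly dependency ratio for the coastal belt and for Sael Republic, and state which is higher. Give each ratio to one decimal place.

the coastal belt: 146 / 1 115 × 100 = 13.1
Sael Republic: 678 / 1 402 × 100 = 48.4

the coastal belt: 13.1
Sael Republic: 48.4
Higher: Sael Republic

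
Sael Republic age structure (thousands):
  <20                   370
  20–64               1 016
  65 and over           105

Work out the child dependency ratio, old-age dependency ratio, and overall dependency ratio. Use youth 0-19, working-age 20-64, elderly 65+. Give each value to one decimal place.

Youth dependency ratio = 370 / 1 016 × 100 = 36.4
Old-age dependency ratio = 105 / 1 016 × 100 = 10.3
Total dependency ratio = (370 + 105) / 1 016 × 100 = 475 / 1 016 × 100 = 46.8

Youth dependency ratio: 36.4
Old-age dependency ratio: 10.3
Total dependency ratio: 46.8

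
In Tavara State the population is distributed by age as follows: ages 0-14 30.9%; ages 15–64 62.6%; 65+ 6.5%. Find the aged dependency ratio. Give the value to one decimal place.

Old-age dependency ratio: 10.4

Old-age dependency ratio = 6.5 / 62.6 × 100 = 10.4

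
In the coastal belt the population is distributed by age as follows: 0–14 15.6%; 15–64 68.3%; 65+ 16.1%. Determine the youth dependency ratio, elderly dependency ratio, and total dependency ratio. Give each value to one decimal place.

Youth dependency ratio = 15.6 / 68.3 × 100 = 22.8
Old-age dependency ratio = 16.1 / 68.3 × 100 = 23.6
Total dependency ratio = (15.6 + 16.1) / 68.3 × 100 = 31.7 / 68.3 × 100 = 46.4

Youth dependency ratio: 22.8
Old-age dependency ratio: 23.6
Total dependency ratio: 46.4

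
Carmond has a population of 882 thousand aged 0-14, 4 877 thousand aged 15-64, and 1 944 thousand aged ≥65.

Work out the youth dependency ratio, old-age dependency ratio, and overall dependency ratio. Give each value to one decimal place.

Youth dependency ratio = 882 / 4 877 × 100 = 18.1
Old-age dependency ratio = 1 944 / 4 877 × 100 = 39.9
Total dependency ratio = (882 + 1 944) / 4 877 × 100 = 2 826 / 4 877 × 100 = 57.9

Youth dependency ratio: 18.1
Old-age dependency ratio: 39.9
Total dependency ratio: 57.9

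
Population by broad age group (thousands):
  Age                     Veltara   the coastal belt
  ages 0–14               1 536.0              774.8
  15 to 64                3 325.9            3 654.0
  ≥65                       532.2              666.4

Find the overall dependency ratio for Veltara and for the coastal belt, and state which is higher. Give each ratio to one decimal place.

Veltara: 62.2
the coastal belt: 39.4
Higher: Veltara

Veltara: (1 536.0 + 532.2) / 3 325.9 × 100 = 2 068.2 / 3 325.9 × 100 = 62.2
the coastal belt: (774.8 + 666.4) / 3 654.0 × 100 = 1 441.2 / 3 654.0 × 100 = 39.4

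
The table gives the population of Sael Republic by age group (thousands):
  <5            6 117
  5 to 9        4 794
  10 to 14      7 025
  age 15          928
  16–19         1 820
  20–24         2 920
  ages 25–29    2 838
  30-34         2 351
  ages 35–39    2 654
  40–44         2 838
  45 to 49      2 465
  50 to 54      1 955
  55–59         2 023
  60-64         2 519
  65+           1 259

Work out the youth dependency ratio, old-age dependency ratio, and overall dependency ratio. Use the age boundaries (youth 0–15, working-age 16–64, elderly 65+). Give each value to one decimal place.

Youth dependency ratio: 77.4
Old-age dependency ratio: 5.2
Total dependency ratio: 82.5

0–15: 6 117 + 4 794 + 7 025 + 928 = 18 864
16–64: 1 820 + 2 920 + 2 838 + 2 351 + 2 654 + 2 838 + 2 465 + 1 955 + 2 023 + 2 519 = 24 383
65+: 1 259
Youth dependency ratio = 18 864 / 24 383 × 100 = 77.4
Old-age dependency ratio = 1 259 / 24 383 × 100 = 5.2
Total dependency ratio = (18 864 + 1 259) / 24 383 × 100 = 20 123 / 24 383 × 100 = 82.5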